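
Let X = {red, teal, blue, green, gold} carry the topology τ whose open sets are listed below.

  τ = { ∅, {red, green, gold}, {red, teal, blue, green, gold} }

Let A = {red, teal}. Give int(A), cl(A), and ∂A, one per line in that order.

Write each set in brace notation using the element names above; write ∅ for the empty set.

open subsets of A: ∅; so int(A) = ∅
closure: X∖int(X∖A) = X∖∅ = {red, teal, blue, green, gold}
∂A = {red, teal, blue, green, gold} minus ∅ = {red, teal, blue, green, gold}

int(A) = ∅
cl(A)  = {red, teal, blue, green, gold}
∂A     = {red, teal, blue, green, gold}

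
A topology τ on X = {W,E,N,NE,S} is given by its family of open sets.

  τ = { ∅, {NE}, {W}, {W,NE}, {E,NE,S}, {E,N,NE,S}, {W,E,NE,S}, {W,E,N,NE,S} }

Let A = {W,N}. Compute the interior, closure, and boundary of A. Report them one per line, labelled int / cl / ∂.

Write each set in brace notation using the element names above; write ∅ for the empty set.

interior: largest open inside A is {W} (from ∅, {W})
cl via duality: int({E,NE,S}) = {E,NE,S}, so X∖{E,NE,S} = {W,N}
cl∖int = {N}

int(A) = {W}
cl(A)  = {W,N}
∂A     = {N}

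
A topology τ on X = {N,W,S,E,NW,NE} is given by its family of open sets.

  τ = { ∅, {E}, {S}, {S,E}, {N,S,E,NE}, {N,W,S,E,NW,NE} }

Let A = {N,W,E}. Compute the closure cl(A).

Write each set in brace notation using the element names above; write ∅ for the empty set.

complement {S,NW,NE}; its interior {S}; cl(A) = X∖{S} = {N,W,E,NW,NE}

{N,W,E,NW,NE}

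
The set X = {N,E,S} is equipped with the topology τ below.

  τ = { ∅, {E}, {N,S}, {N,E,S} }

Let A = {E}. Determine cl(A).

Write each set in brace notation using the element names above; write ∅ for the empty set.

{E}

closure: X∖int(X∖A) = X∖{N,S} = {E}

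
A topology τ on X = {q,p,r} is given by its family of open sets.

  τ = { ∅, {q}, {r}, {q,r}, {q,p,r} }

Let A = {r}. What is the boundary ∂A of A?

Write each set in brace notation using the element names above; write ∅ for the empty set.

open subsets of A: ∅, {r}; so int(A) = {r}
closure: X∖int(X∖A) = X∖{q} = {p,r}
∂A = {p,r} minus {r} = {p}

{p}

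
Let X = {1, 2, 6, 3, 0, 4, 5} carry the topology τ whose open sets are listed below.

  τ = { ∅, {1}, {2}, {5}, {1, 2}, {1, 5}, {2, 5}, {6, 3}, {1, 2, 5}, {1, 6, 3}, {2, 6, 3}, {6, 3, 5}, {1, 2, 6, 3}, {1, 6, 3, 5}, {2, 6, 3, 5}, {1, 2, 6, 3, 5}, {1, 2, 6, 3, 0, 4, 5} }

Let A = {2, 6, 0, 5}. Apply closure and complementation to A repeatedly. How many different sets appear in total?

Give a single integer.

10

closure: X∖int(X∖A) = X∖{1} = {2, 6, 3, 0, 4, 5}
Let k=closure and c=complement:
  1. A     = {2, 6, 0, 5}
  2. kA    = {2, 6, 3, 0, 4, 5}
  3. cA    = {1, 3, 4}
  4. ckA   = {1}
  5. kcA   = {1, 6, 3, 0, 4}
  6. kckA  = {1, 0, 4}
  7. ckcA  = {2, 5}
  8. ckckA = {2, 6, 3, 5}
  9. kckcA = {2, 0, 4, 5}
  10. ckckcA = {1, 6, 3}
— saturated at 10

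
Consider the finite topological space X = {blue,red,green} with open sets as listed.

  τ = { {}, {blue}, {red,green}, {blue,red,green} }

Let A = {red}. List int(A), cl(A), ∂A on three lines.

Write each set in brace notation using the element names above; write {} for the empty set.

int(A) = {}
cl(A)  = {red,green}
∂A     = {red,green}

opens ⊆ A: {}; union → int = {}
complement {blue,green}; its interior {blue}; cl(A) = X∖{blue} = {red,green}
boundary = {red,green} ∖ {} = {red,green}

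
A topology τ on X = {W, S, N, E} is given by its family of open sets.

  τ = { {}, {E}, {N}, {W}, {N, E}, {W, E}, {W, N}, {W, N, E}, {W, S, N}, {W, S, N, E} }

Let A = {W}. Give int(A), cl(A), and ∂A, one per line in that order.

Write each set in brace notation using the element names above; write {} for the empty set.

opens ⊆ A: {}, {W}; union → int = {W}
complement {S, N, E}; its interior {N, E}; cl(A) = X∖{N, E} = {W, S}
boundary = {W, S} ∖ {W} = {S}

int(A) = {W}
cl(A)  = {W, S}
∂A     = {S}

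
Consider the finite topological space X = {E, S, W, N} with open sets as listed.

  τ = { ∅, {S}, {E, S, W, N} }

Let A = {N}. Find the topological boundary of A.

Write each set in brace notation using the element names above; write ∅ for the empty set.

U open, U⊆A: ∅. int(A) = ⋃ = ∅
X∖A={E, S, W}, int(X∖A)={S}, hence cl(A)={E, W, N}
∂A: remove int from cl → {E, W, N}

{E, W, N}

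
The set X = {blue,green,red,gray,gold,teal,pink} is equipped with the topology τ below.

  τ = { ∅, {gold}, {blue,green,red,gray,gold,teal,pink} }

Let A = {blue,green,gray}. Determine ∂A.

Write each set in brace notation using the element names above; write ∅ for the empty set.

{blue,green,red,gray,teal,pink}

open subsets of A: ∅; so int(A) = ∅
closure: X∖int(X∖A) = X∖{gold} = {blue,green,red,gray,teal,pink}
∂A = {blue,green,red,gray,teal,pink} minus ∅ = {blue,green,red,gray,teal,pink}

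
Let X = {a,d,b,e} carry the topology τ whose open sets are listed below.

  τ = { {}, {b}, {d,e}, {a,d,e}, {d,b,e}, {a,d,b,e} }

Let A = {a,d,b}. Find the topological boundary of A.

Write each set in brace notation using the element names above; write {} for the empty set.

interior: largest open inside A is {b} (from {}, {b})
cl via duality: int({e}) = {}, so X∖{} = {a,d,b,e}
cl∖int = {a,d,e}

{a,d,e}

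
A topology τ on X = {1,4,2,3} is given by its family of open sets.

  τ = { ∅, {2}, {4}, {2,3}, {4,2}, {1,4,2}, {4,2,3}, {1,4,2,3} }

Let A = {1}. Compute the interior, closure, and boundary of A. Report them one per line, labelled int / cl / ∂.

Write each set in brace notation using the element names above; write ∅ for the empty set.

U open, U⊆A: ∅. int(A) = ⋃ = ∅
X∖A={4,2,3}, int(X∖A)={4,2,3}, hence cl(A)={1}
∂A: remove int from cl → {1}

int(A) = ∅
cl(A)  = {1}
∂A     = {1}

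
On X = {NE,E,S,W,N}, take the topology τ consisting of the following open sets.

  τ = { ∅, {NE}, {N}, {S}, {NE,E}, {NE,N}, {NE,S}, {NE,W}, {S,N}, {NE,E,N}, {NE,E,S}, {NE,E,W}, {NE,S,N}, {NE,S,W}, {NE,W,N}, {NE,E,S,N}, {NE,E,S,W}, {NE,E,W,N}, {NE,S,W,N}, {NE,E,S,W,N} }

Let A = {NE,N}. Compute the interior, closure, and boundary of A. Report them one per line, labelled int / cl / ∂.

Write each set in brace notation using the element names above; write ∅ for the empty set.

open subsets of A: ∅, {N}, {NE}, {NE,N}; so int(A) = {NE,N}
closure: X∖int(X∖A) = X∖{S} = {NE,E,W,N}
∂A = {NE,E,W,N} minus {NE,N} = {E,W}

int(A) = {NE,N}
cl(A)  = {NE,E,W,N}
∂A     = {E,W}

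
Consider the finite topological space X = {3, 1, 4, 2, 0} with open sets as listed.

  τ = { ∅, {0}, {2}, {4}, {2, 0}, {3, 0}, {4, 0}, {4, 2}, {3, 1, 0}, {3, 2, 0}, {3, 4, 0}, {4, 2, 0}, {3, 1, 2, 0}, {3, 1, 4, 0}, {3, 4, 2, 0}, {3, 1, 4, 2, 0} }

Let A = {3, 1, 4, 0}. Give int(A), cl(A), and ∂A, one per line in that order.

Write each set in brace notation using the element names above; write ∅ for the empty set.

open subsets of A: ∅, {0}, {4}, {4, 0}, {3, 0}, {3, 1, 0}, {3, 4, 0}, {3, 1, 4, 0}; so int(A) = {3, 1, 4, 0}
closure: X∖int(X∖A) = X∖{2} = {3, 1, 4, 0}
∂A = {3, 1, 4, 0} minus {3, 1, 4, 0} = ∅

int(A) = {3, 1, 4, 0}
cl(A)  = {3, 1, 4, 0}
∂A     = ∅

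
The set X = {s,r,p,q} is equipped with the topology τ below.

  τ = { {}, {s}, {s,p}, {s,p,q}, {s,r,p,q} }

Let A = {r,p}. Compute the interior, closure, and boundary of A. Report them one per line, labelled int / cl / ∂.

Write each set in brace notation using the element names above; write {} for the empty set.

U open, U⊆A: {}. int(A) = ⋃ = {}
X∖A={s,q}, int(X∖A)={s}, hence cl(A)={r,p,q}
∂A: remove int from cl → {r,p,q}

int(A) = {}
cl(A)  = {r,p,q}
∂A     = {r,p,q}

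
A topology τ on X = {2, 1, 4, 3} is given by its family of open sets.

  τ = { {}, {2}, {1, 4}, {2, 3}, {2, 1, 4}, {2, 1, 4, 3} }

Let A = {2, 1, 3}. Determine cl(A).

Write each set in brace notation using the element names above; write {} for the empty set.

cl via duality: int({4}) = {}, so X∖{} = {2, 1, 4, 3}

{2, 1, 4, 3}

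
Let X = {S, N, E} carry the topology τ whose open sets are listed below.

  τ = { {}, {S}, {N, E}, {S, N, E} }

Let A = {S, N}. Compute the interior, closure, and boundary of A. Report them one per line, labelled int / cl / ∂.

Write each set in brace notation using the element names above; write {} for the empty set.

U open, U⊆A: {}, {S}. int(A) = ⋃ = {S}
X∖A={E}, int(X∖A)={}, hence cl(A)={S, N, E}
∂A: remove int from cl → {N, E}

int(A) = {S}
cl(A)  = {S, N, E}
∂A     = {N, E}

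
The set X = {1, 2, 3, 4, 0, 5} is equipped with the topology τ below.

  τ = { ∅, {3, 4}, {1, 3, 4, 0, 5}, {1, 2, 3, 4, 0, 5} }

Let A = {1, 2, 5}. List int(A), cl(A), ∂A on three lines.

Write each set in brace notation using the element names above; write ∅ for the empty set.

int(A) = ∅
cl(A)  = {1, 2, 0, 5}
∂A     = {1, 2, 0, 5}

U open, U⊆A: ∅. int(A) = ⋃ = ∅
X∖A={3, 4, 0}, int(X∖A)={3, 4}, hence cl(A)={1, 2, 0, 5}
∂A: remove int from cl → {1, 2, 0, 5}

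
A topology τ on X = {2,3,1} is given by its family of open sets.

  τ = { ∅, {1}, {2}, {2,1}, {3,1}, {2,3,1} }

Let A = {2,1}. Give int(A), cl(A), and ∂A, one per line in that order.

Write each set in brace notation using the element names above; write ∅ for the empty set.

interior: largest open inside A is {2,1} (from ∅, {2}, {1}, {2,1})
cl via duality: int({3}) = ∅, so X∖∅ = {2,3,1}
cl∖int = {3}

int(A) = {2,1}
cl(A)  = {2,3,1}
∂A     = {3}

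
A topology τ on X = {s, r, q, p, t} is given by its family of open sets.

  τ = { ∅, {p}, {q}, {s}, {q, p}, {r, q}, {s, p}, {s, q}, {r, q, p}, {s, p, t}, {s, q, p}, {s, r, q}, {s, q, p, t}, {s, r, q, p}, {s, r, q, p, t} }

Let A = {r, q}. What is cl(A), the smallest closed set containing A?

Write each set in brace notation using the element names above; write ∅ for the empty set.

cl via duality: int({s, p, t}) = {s, p, t}, so X∖{s, p, t} = {r, q}

{r, q}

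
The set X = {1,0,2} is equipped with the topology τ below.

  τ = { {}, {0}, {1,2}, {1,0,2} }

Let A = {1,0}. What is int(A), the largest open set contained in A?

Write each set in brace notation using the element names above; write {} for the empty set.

{0}

interior: largest open inside A is {0} (from {}, {0})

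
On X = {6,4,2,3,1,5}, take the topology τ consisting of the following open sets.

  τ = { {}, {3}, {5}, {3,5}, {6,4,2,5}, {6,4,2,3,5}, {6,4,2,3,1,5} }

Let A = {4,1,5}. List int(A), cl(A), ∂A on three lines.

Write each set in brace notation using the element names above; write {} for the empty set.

int(A) = {5}
cl(A)  = {6,4,2,1,5}
∂A     = {6,4,2,1}

open subsets of A: {}, {5}; so int(A) = {5}
closure: X∖int(X∖A) = X∖{3} = {6,4,2,1,5}
∂A = {6,4,2,1,5} minus {5} = {6,4,2,1}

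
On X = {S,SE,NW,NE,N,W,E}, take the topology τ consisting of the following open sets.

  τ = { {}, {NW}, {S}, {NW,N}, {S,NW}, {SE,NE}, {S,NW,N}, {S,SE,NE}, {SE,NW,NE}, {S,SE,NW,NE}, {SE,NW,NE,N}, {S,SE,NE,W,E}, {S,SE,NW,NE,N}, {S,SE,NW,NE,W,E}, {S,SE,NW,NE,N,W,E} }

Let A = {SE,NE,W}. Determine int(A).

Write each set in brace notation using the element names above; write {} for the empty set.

{SE,NE}

opens ⊆ A: {}, {SE,NE}; union → int = {SE,NE}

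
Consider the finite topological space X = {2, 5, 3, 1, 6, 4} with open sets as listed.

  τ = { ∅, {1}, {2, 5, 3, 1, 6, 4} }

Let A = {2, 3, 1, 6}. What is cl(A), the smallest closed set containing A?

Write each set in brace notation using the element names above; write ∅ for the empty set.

{2, 5, 3, 1, 6, 4}

closure: X∖int(X∖A) = X∖∅ = {2, 5, 3, 1, 6, 4}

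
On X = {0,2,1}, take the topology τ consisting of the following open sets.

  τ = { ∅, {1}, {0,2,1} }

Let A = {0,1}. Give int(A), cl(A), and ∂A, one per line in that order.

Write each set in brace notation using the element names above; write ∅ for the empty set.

int(A) = {1}
cl(A)  = {0,2,1}
∂A     = {0,2}

opens ⊆ A: ∅, {1}; union → int = {1}
complement {2}; its interior ∅; cl(A) = X∖∅ = {0,2,1}
boundary = {0,2,1} ∖ {1} = {0,2}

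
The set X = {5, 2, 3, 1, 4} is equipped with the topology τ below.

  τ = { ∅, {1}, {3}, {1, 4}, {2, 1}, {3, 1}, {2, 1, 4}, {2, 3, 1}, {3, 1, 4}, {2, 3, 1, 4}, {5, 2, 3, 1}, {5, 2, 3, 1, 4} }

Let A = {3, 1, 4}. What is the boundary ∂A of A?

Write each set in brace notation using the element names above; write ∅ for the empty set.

interior: largest open inside A is {3, 1, 4} (from ∅, {3}, {1}, {3, 1}, {1, 4}, {3, 1, 4})
cl via duality: int({5, 2}) = ∅, so X∖∅ = {5, 2, 3, 1, 4}
cl∖int = {5, 2}

{5, 2}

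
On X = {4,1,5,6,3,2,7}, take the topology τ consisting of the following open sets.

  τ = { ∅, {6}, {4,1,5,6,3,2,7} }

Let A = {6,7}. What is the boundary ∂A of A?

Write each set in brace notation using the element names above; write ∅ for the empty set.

opens ⊆ A: ∅, {6}; union → int = {6}
complement {4,1,5,3,2}; its interior ∅; cl(A) = X∖∅ = {4,1,5,6,3,2,7}
boundary = {4,1,5,6,3,2,7} ∖ {6} = {4,1,5,3,2,7}

{4,1,5,3,2,7}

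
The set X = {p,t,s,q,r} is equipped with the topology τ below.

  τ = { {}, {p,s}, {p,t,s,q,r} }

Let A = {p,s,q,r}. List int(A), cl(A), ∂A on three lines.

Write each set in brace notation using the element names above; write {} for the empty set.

interior: largest open inside A is {p,s} (from {}, {p,s})
cl via duality: int({t}) = {}, so X∖{} = {p,t,s,q,r}
cl∖int = {t,q,r}

int(A) = {p,s}
cl(A)  = {p,t,s,q,r}
∂A     = {t,q,r}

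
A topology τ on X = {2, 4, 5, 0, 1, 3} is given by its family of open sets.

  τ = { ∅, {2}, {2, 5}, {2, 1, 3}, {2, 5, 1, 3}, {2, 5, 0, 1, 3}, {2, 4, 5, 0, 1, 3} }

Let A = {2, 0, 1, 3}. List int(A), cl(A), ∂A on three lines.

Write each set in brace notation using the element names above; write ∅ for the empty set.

int(A) = {2, 1, 3}
cl(A)  = {2, 4, 5, 0, 1, 3}
∂A     = {4, 5, 0}

open subsets of A: ∅, {2}, {2, 1, 3}; so int(A) = {2, 1, 3}
closure: X∖int(X∖A) = X∖∅ = {2, 4, 5, 0, 1, 3}
∂A = {2, 4, 5, 0, 1, 3} minus {2, 1, 3} = {4, 5, 0}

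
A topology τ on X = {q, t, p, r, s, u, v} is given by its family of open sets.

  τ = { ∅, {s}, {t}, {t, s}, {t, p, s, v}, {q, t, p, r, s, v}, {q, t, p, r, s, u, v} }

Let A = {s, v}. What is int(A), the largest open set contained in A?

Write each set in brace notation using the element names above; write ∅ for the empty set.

opens ⊆ A: ∅, {s}; union → int = {s}

{s}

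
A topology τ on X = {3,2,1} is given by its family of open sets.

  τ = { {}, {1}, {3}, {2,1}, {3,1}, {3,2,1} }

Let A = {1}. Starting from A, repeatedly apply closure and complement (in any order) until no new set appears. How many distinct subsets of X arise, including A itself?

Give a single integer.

closure: X∖int(X∖A) = X∖{3} = {2,1}
Let k=closure and c=complement:
  1. A     = {1}
  2. kA    = {2,1}
  3. cA    = {3,2}
  4. ckA   = {3}
— saturated at 4

4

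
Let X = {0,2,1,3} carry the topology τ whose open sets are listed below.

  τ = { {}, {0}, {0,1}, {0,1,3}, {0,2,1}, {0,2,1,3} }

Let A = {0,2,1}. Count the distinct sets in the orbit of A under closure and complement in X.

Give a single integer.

4

closure: X∖int(X∖A) = X∖{} = {0,2,1,3}
Let k=closure and c=complement:
  1. A     = {0,2,1}
  2. kA    = {0,2,1,3}
  3. cA    = {3}
  4. ckA   = {}
— saturated at 4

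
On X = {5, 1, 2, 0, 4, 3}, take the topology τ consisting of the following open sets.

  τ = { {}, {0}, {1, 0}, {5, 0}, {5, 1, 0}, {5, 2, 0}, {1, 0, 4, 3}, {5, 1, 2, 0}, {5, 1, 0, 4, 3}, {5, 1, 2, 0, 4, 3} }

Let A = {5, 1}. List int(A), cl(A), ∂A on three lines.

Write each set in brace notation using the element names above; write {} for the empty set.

int(A) = {}
cl(A)  = {5, 1, 2, 4, 3}
∂A     = {5, 1, 2, 4, 3}

open subsets of A: {}; so int(A) = {}
closure: X∖int(X∖A) = X∖{0} = {5, 1, 2, 4, 3}
∂A = {5, 1, 2, 4, 3} minus {} = {5, 1, 2, 4, 3}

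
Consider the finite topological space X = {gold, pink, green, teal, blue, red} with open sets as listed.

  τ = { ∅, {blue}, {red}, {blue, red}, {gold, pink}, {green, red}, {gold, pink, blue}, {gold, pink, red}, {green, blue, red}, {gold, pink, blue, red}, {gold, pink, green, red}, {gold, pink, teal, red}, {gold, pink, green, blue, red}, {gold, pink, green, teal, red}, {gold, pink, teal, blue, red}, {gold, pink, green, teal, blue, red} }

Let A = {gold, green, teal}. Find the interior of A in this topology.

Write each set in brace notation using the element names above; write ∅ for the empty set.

interior: largest open inside A is ∅ (from ∅)

∅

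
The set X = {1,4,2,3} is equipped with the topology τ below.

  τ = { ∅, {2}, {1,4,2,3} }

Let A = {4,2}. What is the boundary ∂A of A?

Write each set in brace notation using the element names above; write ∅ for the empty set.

opens ⊆ A: ∅, {2}; union → int = {2}
complement {1,3}; its interior ∅; cl(A) = X∖∅ = {1,4,2,3}
boundary = {1,4,2,3} ∖ {2} = {1,4,3}

{1,4,3}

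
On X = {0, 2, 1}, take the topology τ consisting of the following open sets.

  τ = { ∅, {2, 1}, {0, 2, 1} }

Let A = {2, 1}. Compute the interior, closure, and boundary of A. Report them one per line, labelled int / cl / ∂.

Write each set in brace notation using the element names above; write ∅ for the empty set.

open subsets of A: ∅, {2, 1}; so int(A) = {2, 1}
closure: X∖int(X∖A) = X∖∅ = {0, 2, 1}
∂A = {0, 2, 1} minus {2, 1} = {0}

int(A) = {2, 1}
cl(A)  = {0, 2, 1}
∂A     = {0}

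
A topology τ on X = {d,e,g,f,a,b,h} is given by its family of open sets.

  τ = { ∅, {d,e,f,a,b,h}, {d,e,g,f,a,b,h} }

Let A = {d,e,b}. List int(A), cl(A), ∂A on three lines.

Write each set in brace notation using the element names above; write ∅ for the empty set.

interior: largest open inside A is ∅ (from ∅)
cl via duality: int({g,f,a,h}) = ∅, so X∖∅ = {d,e,g,f,a,b,h}
cl∖int = {d,e,g,f,a,b,h}

int(A) = ∅
cl(A)  = {d,e,g,f,a,b,h}
∂A     = {d,e,g,f,a,b,h}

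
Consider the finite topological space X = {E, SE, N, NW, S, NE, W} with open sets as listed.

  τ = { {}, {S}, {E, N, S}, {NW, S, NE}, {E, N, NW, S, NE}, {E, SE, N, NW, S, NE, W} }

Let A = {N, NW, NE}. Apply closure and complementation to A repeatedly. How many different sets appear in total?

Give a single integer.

6

X∖A={E, SE, S, W}, int(X∖A)={S}, hence cl(A)={E, SE, N, NW, NE, W}
Orbit (k=closure, c=complement):
  1. A     = {N, NW, NE}
  2. kA    = {E, SE, N, NW, NE, W}
  3. cA    = {E, SE, S, W}
  4. ckA   = {S}
  5. kcA   = {E, SE, N, NW, S, NE, W}
  6. ckcA  = {}
(closed under both — stop)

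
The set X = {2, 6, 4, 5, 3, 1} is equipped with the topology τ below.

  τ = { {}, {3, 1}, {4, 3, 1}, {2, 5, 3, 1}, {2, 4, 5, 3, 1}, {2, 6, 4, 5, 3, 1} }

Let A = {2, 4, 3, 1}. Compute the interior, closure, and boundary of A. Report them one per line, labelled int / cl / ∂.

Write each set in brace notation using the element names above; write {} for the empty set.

interior: largest open inside A is {4, 3, 1} (from {}, {3, 1}, {4, 3, 1})
cl via duality: int({6, 5}) = {}, so X∖{} = {2, 6, 4, 5, 3, 1}
cl∖int = {2, 6, 5}

int(A) = {4, 3, 1}
cl(A)  = {2, 6, 4, 5, 3, 1}
∂A     = {2, 6, 5}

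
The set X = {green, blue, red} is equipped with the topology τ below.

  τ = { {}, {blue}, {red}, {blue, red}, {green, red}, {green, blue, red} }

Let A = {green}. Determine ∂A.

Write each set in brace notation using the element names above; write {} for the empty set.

{green}

opens ⊆ A: {}; union → int = {}
complement {blue, red}; its interior {blue, red}; cl(A) = X∖{blue, red} = {green}
boundary = {green} ∖ {} = {green}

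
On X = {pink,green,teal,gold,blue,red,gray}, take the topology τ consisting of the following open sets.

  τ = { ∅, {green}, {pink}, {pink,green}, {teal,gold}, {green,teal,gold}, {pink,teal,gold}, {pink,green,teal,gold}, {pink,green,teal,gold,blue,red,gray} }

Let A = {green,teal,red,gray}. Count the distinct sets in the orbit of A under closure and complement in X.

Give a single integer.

10

cl via duality: int({pink,gold,blue}) = {pink}, so X∖{pink} = {green,teal,gold,blue,red,gray}
Write k for closure, c for complement:
  1. A     = {green,teal,red,gray}
  2. kA    = {green,teal,gold,blue,red,gray}
  3. cA    = {pink,gold,blue}
  4. ckA   = {pink}
  5. kcA   = {pink,teal,gold,blue,red,gray}
  6. kckA  = {pink,blue,red,gray}
  7. ckcA  = {green}
  8. ckckA = {green,teal,gold}
  9. kckcA = {green,blue,red,gray}
  10. ckckcA = {pink,teal,gold}
applying k or c yields no new set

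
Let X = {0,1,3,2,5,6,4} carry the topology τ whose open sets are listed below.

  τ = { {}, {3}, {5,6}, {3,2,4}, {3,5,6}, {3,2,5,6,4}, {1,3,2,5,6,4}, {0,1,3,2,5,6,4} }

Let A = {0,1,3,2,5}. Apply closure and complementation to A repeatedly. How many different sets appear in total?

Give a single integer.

closure: X∖int(X∖A) = X∖{} = {0,1,3,2,5,6,4}
Let k=closure and c=complement:
  1. A     = {0,1,3,2,5}
  2. kA    = {0,1,3,2,5,6,4}
  3. cA    = {6,4}
  4. ckA   = {}
  5. kcA   = {0,1,2,5,6,4}
  6. ckcA  = {3}
  7. kckcA = {0,1,3,2,4}
  8. ckckcA = {5,6}
  9. kckckcA = {0,1,5,6}
  10. ckckckcA = {3,2,4}
— saturated at 10

10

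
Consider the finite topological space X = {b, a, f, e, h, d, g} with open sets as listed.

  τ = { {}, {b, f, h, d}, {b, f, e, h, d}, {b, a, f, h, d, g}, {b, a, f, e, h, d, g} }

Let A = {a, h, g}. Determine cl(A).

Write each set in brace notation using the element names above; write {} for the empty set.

closure: X∖int(X∖A) = X∖{} = {b, a, f, e, h, d, g}

{b, a, f, e, h, d, g}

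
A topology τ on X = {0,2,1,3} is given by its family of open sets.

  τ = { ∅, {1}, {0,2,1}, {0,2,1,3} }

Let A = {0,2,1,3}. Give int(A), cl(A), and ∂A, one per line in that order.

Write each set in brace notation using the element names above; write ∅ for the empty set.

int(A) = {0,2,1,3}
cl(A)  = {0,2,1,3}
∂A     = ∅

opens ⊆ A: ∅, {1}, {0,2,1}, {0,2,1,3}; union → int = {0,2,1,3}
complement ∅; its interior ∅; cl(A) = X∖∅ = {0,2,1,3}
boundary = {0,2,1,3} ∖ {0,2,1,3} = ∅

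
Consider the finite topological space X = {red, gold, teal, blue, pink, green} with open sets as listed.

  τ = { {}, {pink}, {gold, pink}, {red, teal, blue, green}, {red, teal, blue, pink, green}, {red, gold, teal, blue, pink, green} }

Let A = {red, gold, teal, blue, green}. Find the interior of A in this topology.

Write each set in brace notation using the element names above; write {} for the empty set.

interior: largest open inside A is {red, teal, blue, green} (from {}, {red, teal, blue, green})

{red, teal, blue, green}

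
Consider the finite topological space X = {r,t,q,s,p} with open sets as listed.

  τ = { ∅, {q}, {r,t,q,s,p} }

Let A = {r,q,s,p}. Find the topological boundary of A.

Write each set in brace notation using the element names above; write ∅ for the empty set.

U open, U⊆A: ∅, {q}. int(A) = ⋃ = {q}
X∖A={t}, int(X∖A)=∅, hence cl(A)={r,t,q,s,p}
∂A: remove int from cl → {r,t,s,p}

{r,t,s,p}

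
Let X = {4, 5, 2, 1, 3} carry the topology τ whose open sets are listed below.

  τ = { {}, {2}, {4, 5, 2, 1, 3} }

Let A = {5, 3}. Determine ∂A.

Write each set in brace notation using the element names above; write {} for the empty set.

{4, 5, 1, 3}

opens ⊆ A: {}; union → int = {}
complement {4, 2, 1}; its interior {2}; cl(A) = X∖{2} = {4, 5, 1, 3}
boundary = {4, 5, 1, 3} ∖ {} = {4, 5, 1, 3}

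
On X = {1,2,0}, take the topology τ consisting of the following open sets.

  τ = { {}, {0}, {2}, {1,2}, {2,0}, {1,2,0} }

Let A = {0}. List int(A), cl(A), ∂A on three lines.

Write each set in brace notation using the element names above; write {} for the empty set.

open subsets of A: {}, {0}; so int(A) = {0}
closure: X∖int(X∖A) = X∖{1,2} = {0}
∂A = {0} minus {0} = {}

int(A) = {0}
cl(A)  = {0}
∂A     = {}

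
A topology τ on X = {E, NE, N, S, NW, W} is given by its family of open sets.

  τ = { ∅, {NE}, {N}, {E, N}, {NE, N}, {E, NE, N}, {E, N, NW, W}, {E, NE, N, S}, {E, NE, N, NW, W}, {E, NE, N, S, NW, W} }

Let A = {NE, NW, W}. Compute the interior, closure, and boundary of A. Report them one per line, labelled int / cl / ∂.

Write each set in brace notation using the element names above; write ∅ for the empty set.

int(A) = {NE}
cl(A)  = {NE, S, NW, W}
∂A     = {S, NW, W}

U open, U⊆A: ∅, {NE}. int(A) = ⋃ = {NE}
X∖A={E, N, S}, int(X∖A)={E, N}, hence cl(A)={NE, S, NW, W}
∂A: remove int from cl → {S, NW, W}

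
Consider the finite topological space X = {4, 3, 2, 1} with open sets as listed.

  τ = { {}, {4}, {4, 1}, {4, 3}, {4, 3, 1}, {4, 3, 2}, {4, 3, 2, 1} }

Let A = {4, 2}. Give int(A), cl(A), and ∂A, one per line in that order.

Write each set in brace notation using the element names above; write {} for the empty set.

U open, U⊆A: {}, {4}. int(A) = ⋃ = {4}
X∖A={3, 1}, int(X∖A)={}, hence cl(A)={4, 3, 2, 1}
∂A: remove int from cl → {3, 2, 1}

int(A) = {4}
cl(A)  = {4, 3, 2, 1}
∂A     = {3, 2, 1}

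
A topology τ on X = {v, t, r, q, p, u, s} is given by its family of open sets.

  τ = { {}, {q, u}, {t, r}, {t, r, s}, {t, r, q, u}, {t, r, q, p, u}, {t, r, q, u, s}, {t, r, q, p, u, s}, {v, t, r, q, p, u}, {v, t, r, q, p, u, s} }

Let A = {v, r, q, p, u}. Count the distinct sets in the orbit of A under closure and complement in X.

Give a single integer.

8

complement {t, s}; its interior {}; cl(A) = X∖{} = {v, t, r, q, p, u, s}
With k = closure, c = complement:
  1. A     = {v, r, q, p, u}
  2. kA    = {v, t, r, q, p, u, s}
  3. cA    = {t, s}
  4. ckA   = {}
  5. kcA   = {v, t, r, p, s}
  6. ckcA  = {q, u}
  7. kckcA = {v, q, p, u}
  8. ckckcA = {t, r, s}
k, c of each give nothing new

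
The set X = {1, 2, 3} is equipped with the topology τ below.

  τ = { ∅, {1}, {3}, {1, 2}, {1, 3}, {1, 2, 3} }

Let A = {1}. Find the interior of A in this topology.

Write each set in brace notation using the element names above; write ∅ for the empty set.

{1}

interior: largest open inside A is {1} (from ∅, {1})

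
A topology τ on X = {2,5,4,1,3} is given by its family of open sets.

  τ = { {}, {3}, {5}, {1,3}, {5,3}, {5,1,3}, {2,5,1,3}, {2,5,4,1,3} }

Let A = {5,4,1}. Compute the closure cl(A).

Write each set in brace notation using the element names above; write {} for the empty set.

{2,5,4,1}

closure: X∖int(X∖A) = X∖{3} = {2,5,4,1}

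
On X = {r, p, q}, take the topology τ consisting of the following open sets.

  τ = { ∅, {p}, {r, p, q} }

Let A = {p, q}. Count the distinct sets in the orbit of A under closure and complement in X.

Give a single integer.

6

X∖A={r}, int(X∖A)=∅, hence cl(A)={r, p, q}
Orbit (k=closure, c=complement):
  1. A     = {p, q}
  2. kA    = {r, p, q}
  3. cA    = {r}
  4. ckA   = ∅
  5. kcA   = {r, q}
  6. ckcA  = {p}
(closed under both — stop)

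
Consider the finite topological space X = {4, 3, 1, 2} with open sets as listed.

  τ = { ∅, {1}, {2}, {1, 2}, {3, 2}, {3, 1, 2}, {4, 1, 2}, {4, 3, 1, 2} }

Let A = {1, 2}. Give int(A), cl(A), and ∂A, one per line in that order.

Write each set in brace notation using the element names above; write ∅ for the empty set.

interior: largest open inside A is {1, 2} (from ∅, {2}, {1}, {1, 2})
cl via duality: int({4, 3}) = ∅, so X∖∅ = {4, 3, 1, 2}
cl∖int = {4, 3}

int(A) = {1, 2}
cl(A)  = {4, 3, 1, 2}
∂A     = {4, 3}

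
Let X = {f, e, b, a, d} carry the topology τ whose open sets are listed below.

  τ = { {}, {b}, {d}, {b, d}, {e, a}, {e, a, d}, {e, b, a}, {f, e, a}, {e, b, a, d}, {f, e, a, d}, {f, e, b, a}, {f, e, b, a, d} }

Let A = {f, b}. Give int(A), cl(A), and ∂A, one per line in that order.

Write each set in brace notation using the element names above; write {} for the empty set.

int(A) = {b}
cl(A)  = {f, b}
∂A     = {f}

opens ⊆ A: {}, {b}; union → int = {b}
complement {e, a, d}; its interior {e, a, d}; cl(A) = X∖{e, a, d} = {f, b}
boundary = {f, b} ∖ {b} = {f}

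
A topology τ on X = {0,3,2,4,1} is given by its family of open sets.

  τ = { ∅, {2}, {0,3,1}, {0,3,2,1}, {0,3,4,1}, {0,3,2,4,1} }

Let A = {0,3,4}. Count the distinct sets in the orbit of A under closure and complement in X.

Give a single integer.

cl via duality: int({2,1}) = {2}, so X∖{2} = {0,3,4,1}
Write k for closure, c for complement:
  1. A     = {0,3,4}
  2. kA    = {0,3,4,1}
  3. cA    = {2,1}
  4. ckA   = {2}
  5. kcA   = {0,3,2,4,1}
  6. ckcA  = ∅
applying k or c yields no new set

6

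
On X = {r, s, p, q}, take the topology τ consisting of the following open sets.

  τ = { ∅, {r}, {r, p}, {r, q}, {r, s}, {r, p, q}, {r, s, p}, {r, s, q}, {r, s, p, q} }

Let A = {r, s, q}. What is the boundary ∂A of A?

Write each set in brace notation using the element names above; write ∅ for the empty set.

open subsets of A: ∅, {r}, {r, q}, {r, s}, {r, s, q}; so int(A) = {r, s, q}
closure: X∖int(X∖A) = X∖∅ = {r, s, p, q}
∂A = {r, s, p, q} minus {r, s, q} = {p}

{p}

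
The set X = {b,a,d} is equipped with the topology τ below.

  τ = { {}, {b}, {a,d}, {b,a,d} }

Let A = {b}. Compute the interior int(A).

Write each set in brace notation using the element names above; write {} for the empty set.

open subsets of A: {}, {b}; so int(A) = {b}

{b}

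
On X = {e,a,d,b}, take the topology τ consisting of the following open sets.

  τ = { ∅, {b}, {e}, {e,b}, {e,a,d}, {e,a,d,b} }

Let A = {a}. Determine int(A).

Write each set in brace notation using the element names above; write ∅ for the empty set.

∅

U open, U⊆A: ∅. int(A) = ⋃ = ∅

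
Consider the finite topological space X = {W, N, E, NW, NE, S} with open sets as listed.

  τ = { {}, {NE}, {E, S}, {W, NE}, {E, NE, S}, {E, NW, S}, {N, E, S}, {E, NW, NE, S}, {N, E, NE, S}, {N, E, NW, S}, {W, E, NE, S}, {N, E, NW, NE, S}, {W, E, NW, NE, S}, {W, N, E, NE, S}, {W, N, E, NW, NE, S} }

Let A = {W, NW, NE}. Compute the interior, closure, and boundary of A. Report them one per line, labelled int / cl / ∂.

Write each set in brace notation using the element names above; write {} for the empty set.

interior: largest open inside A is {W, NE} (from {}, {NE}, {W, NE})
cl via duality: int({N, E, S}) = {N, E, S}, so X∖{N, E, S} = {W, NW, NE}
cl∖int = {NW}

int(A) = {W, NE}
cl(A)  = {W, NW, NE}
∂A     = {NW}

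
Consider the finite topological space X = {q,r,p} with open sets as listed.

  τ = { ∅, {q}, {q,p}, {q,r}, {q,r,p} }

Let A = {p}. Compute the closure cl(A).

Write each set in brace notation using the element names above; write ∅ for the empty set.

complement {q,r}; its interior {q,r}; cl(A) = X∖{q,r} = {p}

{p}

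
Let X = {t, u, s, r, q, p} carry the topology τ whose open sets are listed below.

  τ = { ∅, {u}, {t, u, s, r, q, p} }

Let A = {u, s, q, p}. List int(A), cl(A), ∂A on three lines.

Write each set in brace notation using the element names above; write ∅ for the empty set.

int(A) = {u}
cl(A)  = {t, u, s, r, q, p}
∂A     = {t, s, r, q, p}

open subsets of A: ∅, {u}; so int(A) = {u}
closure: X∖int(X∖A) = X∖∅ = {t, u, s, r, q, p}
∂A = {t, u, s, r, q, p} minus {u} = {t, s, r, q, p}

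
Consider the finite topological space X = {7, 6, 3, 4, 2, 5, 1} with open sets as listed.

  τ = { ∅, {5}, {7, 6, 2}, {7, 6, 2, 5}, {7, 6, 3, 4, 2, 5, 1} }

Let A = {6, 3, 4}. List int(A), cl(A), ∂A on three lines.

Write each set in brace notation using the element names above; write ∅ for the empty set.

int(A) = ∅
cl(A)  = {7, 6, 3, 4, 2, 1}
∂A     = {7, 6, 3, 4, 2, 1}

opens ⊆ A: ∅; union → int = ∅
complement {7, 2, 5, 1}; its interior {5}; cl(A) = X∖{5} = {7, 6, 3, 4, 2, 1}
boundary = {7, 6, 3, 4, 2, 1} ∖ ∅ = {7, 6, 3, 4, 2, 1}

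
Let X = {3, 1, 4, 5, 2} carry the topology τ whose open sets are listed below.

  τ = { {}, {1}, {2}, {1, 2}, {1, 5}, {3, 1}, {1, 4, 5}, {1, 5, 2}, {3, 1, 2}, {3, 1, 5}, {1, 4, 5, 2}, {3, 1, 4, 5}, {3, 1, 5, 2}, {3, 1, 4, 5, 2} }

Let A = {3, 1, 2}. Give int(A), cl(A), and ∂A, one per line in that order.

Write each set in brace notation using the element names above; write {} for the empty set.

open subsets of A: {}, {2}, {1}, {1, 2}, {3, 1}, {3, 1, 2}; so int(A) = {3, 1, 2}
closure: X∖int(X∖A) = X∖{} = {3, 1, 4, 5, 2}
∂A = {3, 1, 4, 5, 2} minus {3, 1, 2} = {4, 5}

int(A) = {3, 1, 2}
cl(A)  = {3, 1, 4, 5, 2}
∂A     = {4, 5}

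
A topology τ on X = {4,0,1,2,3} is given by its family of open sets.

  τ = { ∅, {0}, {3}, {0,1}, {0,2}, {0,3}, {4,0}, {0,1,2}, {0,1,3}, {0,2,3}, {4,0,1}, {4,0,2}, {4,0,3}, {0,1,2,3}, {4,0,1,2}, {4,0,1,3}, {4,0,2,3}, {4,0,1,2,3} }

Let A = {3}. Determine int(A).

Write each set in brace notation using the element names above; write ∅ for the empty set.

{3}

open subsets of A: ∅, {3}; so int(A) = {3}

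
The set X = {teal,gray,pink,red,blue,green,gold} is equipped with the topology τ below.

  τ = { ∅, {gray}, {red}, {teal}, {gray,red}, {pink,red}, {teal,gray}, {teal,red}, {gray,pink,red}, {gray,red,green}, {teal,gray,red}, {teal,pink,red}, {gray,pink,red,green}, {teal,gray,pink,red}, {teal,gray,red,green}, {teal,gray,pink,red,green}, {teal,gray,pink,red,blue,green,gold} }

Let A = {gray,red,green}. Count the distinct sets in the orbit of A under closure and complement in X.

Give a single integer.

6

X∖A={teal,pink,blue,gold}, int(X∖A)={teal}, hence cl(A)={gray,pink,red,blue,green,gold}
Orbit (k=closure, c=complement):
  1. A     = {gray,red,green}
  2. kA    = {gray,pink,red,blue,green,gold}
  3. cA    = {teal,pink,blue,gold}
  4. ckA   = {teal}
  5. kckA  = {teal,blue,gold}
  6. ckckA = {gray,pink,red,green}
(closed under both — stop)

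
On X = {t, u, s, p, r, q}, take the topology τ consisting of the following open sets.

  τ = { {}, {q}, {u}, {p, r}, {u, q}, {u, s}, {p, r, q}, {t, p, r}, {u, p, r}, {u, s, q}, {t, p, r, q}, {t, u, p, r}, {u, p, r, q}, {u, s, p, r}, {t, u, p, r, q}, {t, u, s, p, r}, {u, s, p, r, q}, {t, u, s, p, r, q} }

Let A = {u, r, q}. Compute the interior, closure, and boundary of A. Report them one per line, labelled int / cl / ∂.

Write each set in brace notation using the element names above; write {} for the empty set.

opens ⊆ A: {}, {q}, {u}, {u, q}; union → int = {u, q}
complement {t, s, p}; its interior {}; cl(A) = X∖{} = {t, u, s, p, r, q}
boundary = {t, u, s, p, r, q} ∖ {u, q} = {t, s, p, r}

int(A) = {u, q}
cl(A)  = {t, u, s, p, r, q}
∂A     = {t, s, p, r}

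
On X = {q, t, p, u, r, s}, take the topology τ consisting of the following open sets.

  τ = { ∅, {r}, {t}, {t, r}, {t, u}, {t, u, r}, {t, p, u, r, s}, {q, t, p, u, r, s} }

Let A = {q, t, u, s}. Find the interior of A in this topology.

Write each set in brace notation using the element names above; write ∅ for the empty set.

interior: largest open inside A is {t, u} (from ∅, {t}, {t, u})

{t, u}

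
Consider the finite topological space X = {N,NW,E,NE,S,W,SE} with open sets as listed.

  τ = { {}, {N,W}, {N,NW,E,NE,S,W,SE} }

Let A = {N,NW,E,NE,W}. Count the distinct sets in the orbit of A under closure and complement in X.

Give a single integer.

cl via duality: int({S,SE}) = {}, so X∖{} = {N,NW,E,NE,S,W,SE}
Write k for closure, c for complement:
  1. A     = {N,NW,E,NE,W}
  2. kA    = {N,NW,E,NE,S,W,SE}
  3. cA    = {S,SE}
  4. ckA   = {}
  5. kcA   = {NW,E,NE,S,SE}
  6. ckcA  = {N,W}
applying k or c yields no new set

6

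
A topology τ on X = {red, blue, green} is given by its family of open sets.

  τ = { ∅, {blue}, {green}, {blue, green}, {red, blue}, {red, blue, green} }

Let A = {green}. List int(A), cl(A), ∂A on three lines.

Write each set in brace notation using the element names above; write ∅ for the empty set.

U open, U⊆A: ∅, {green}. int(A) = ⋃ = {green}
X∖A={red, blue}, int(X∖A)={red, blue}, hence cl(A)={green}
∂A: remove int from cl → ∅

int(A) = {green}
cl(A)  = {green}
∂A     = ∅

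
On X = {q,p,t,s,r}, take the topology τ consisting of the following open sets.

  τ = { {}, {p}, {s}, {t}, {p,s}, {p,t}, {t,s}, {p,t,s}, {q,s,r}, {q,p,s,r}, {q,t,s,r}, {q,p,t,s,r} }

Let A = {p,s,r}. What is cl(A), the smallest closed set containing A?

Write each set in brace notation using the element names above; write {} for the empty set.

cl via duality: int({q,t}) = {t}, so X∖{t} = {q,p,s,r}

{q,p,s,r}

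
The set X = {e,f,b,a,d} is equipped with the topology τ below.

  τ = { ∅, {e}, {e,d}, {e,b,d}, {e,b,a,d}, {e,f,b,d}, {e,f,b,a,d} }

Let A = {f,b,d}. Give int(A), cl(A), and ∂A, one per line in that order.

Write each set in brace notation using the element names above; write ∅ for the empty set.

int(A) = ∅
cl(A)  = {f,b,a,d}
∂A     = {f,b,a,d}

interior: largest open inside A is ∅ (from ∅)
cl via duality: int({e,a}) = {e}, so X∖{e} = {f,b,a,d}
cl∖int = {f,b,a,d}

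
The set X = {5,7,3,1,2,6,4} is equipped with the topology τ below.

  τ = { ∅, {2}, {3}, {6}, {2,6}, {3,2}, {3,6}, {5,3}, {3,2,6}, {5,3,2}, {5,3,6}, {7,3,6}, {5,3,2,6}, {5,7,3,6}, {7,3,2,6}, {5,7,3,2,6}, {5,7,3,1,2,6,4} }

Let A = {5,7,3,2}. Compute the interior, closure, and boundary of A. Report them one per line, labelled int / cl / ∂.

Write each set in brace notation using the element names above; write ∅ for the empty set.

open subsets of A: ∅, {3}, {2}, {5,3}, {3,2}, {5,3,2}; so int(A) = {5,3,2}
closure: X∖int(X∖A) = X∖{6} = {5,7,3,1,2,4}
∂A = {5,7,3,1,2,4} minus {5,3,2} = {7,1,4}

int(A) = {5,3,2}
cl(A)  = {5,7,3,1,2,4}
∂A     = {7,1,4}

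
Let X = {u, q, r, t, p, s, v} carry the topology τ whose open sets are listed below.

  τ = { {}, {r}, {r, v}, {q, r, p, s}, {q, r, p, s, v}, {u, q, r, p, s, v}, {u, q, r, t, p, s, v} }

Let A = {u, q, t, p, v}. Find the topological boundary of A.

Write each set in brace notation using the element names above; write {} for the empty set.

opens ⊆ A: {}; union → int = {}
complement {r, s}; its interior {r}; cl(A) = X∖{r} = {u, q, t, p, s, v}
boundary = {u, q, t, p, s, v} ∖ {} = {u, q, t, p, s, v}

{u, q, t, p, s, v}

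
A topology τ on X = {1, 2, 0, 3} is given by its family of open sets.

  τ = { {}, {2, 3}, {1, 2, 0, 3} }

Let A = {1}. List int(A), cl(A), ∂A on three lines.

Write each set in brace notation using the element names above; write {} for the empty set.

interior: largest open inside A is {} (from {})
cl via duality: int({2, 0, 3}) = {2, 3}, so X∖{2, 3} = {1, 0}
cl∖int = {1, 0}

int(A) = {}
cl(A)  = {1, 0}
∂A     = {1, 0}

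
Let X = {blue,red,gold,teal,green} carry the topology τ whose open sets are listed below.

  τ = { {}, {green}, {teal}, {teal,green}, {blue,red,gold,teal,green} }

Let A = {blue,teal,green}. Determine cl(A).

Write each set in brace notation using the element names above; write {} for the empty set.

{blue,red,gold,teal,green}

closure: X∖int(X∖A) = X∖{} = {blue,red,gold,teal,green}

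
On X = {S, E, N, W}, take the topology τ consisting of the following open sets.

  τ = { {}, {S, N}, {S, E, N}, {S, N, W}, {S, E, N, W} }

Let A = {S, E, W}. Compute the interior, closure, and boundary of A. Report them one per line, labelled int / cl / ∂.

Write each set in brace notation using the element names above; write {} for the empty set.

U open, U⊆A: {}. int(A) = ⋃ = {}
X∖A={N}, int(X∖A)={}, hence cl(A)={S, E, N, W}
∂A: remove int from cl → {S, E, N, W}

int(A) = {}
cl(A)  = {S, E, N, W}
∂A     = {S, E, N, W}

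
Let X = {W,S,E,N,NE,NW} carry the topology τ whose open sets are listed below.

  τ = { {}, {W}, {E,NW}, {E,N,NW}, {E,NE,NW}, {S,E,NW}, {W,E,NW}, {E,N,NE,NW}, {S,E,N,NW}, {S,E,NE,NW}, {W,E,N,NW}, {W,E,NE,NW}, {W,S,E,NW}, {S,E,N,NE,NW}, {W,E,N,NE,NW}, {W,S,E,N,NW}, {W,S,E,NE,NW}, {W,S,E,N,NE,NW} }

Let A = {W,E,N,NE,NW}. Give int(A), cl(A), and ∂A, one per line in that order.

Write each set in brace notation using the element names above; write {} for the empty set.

int(A) = {W,E,N,NE,NW}
cl(A)  = {W,S,E,N,NE,NW}
∂A     = {S}

opens ⊆ A: {}, {W}, {E,NW}, {E,NE,NW}, {W,E,NW}, {E,N,NW}, {W,E,N,NW}, {E,N,NE,NW}, {W,E,NE,NW}, {W,E,N,NE,NW}; union → int = {W,E,N,NE,NW}
complement {S}; its interior {}; cl(A) = X∖{} = {W,S,E,N,NE,NW}
boundary = {W,S,E,N,NE,NW} ∖ {W,E,N,NE,NW} = {S}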